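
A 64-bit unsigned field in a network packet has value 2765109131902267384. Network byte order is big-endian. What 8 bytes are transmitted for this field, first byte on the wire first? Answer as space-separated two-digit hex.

26 5F A4 1A F4 39 2F F8

2765109131902267384 in hexadecimal, padded to 64 bits, is 0x265FA41AF4392FF8.
Split into bytes (most-significant first): 26 5F A4 1A F4 39 2F F8.
In big-endian order the high byte comes first in memory.
So the memory order matches the most-significant-first order: 26 5F A4 1A F4 39 2F F8.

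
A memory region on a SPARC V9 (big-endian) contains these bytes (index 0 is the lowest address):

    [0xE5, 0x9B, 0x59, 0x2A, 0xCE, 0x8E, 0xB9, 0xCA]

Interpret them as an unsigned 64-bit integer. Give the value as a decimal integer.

16544915696464607690

Big-endian: lowest address holds the most-significant byte.
The bytes are already most-significant first: 0xE59B592ACE8EB9CA.
0xE59B592ACE8EB9CA = 16544915696464607690.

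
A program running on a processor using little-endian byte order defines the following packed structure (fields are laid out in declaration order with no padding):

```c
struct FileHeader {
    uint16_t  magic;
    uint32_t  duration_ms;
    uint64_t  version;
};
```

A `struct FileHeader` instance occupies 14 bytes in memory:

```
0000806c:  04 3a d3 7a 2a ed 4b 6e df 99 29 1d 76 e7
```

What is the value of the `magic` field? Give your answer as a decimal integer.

`magic` is the first field, at byte offset 0, occupying 2 bytes.
Bytes at offsets 0..1: 04 3A.
In little-endian order the low byte comes first in memory.
Reassemble most-significant byte first: 3A 04 → 0x3A04.
0x3A04 = 14852.

14852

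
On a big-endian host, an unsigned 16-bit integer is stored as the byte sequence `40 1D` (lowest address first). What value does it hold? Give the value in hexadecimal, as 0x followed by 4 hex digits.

0x401D

In big-endian order the high byte comes first in memory.
The bytes are already most-significant first: 0x401D.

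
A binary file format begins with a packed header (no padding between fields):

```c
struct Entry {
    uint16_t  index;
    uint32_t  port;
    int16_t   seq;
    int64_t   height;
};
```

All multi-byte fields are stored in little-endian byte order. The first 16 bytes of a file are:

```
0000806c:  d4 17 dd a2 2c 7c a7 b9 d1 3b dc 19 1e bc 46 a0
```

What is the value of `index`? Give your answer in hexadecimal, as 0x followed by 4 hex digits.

`index` is the first field, at byte offset 0, occupying 2 bytes.
Bytes at offsets 0..1: D4 17.
Little-endian stores the least-significant byte at the lowest address.
Reassemble most-significant byte first: 17 D4 → 0x17D4.

0x17D4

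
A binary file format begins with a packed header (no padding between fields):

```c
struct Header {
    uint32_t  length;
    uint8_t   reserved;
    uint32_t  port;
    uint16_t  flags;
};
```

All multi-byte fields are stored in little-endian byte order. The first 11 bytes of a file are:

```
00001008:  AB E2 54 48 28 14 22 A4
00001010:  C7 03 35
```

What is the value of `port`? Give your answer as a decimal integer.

`port` follows `length` (4 B), `reserved` (1 B), so it starts at offset 4 + 1 = 5 and occupies 4 bytes.
Bytes at offsets 5..8: 14 22 A4 C7.
Little-endian stores the least-significant byte at the lowest address.
Reassemble most-significant byte first: C7 A4 22 14 → 0xC7A42214.
0xC7A42214 = 3349422612.

3349422612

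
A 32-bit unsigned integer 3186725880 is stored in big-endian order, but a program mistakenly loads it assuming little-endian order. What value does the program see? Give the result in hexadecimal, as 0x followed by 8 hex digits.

3186725880 in 32-bit hexadecimal is 0xBDF193F8.
Stored big-endian, the bytes at ascending addresses are BD F1 93 F8.
Read back as little-endian, the first byte is least significant, giving 0xF893F1BD.

0xF893F1BD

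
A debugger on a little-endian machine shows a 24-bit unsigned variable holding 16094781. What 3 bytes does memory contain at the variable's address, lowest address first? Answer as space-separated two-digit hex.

16094781 in hexadecimal, padded to 24 bits, is 0xF5963D.
Split into bytes (most-significant first): F5 96 3D.
Little-endian: lowest address holds the least-significant byte.
So at ascending addresses the bytes are 3D 96 F5.

3D 96 F5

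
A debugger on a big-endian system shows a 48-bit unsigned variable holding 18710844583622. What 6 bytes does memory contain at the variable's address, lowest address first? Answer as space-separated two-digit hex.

11 04 75 3E AE C6

18710844583622 in hexadecimal, padded to 48 bits, is 0x1104753EAEC6.
Split into bytes (most-significant first): 11 04 75 3E AE C6.
In big-endian order the high byte comes first in memory.
So the memory order matches the most-significant-first order: 11 04 75 3E AE C6.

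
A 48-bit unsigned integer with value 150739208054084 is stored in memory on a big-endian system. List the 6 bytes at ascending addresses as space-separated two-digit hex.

150739208054084 in hexadecimal, padded to 48 bits, is 0x8918B4F32544.
Split into bytes (most-significant first): 89 18 B4 F3 25 44.
Big-endian: lowest address holds the most-significant byte.
So the memory order matches the most-significant-first order: 89 18 B4 F3 25 44.

89 18 B4 F3 25 44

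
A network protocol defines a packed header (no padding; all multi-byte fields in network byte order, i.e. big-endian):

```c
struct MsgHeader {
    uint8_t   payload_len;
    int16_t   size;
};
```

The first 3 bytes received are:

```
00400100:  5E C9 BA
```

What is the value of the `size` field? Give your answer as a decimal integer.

`size` follows `payload_len` (1 byte), so it starts at byte offset 1 and occupies 2 bytes.
Bytes at offsets 1..2: C9 BA.
In big-endian order the high byte comes first in memory.
The bytes are already most-significant first: 0xC9BA.
Top bit is set, so as a signed 16-bit value this is 0xC9BA − 2^16 = -13894.

-13894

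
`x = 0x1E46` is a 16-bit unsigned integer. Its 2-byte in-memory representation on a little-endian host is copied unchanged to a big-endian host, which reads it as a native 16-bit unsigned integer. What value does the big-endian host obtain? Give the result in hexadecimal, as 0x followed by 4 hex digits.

Stored little-endian, the bytes at ascending addresses are 46 1E.
Read back as big-endian, the last byte is least significant, giving 0x461E.

0x461E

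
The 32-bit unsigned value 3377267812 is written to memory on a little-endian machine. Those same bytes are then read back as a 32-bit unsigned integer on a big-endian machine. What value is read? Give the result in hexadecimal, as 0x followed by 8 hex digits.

3377267812 in 32-bit hexadecimal is 0xC94D0464.
Stored little-endian, the bytes at ascending addresses are 64 04 4D C9.
Read back as big-endian, the last byte is least significant, giving 0x64044DC9.

0x64044DC9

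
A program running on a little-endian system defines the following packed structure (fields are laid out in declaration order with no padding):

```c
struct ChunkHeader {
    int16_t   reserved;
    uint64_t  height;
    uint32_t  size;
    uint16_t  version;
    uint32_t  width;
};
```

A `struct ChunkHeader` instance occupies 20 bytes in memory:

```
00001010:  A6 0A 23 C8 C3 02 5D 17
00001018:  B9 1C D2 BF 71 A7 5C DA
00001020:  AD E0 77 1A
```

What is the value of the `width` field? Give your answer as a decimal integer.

444063917

`width` follows `reserved` (2 B), `height` (8 B), `size` (4 B), `version` (2 B), so it starts at offset 2 + 8 + 4 + 2 = 16 and occupies 4 bytes.
Bytes at offsets 16..19: AD E0 77 1A.
In little-endian order the low byte comes first in memory.
Reassemble most-significant byte first: 1A 77 E0 AD → 0x1A77E0AD.
0x1A77E0AD = 444063917.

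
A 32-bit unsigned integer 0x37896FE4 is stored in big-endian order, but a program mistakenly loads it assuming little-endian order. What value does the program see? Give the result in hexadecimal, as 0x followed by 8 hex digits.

0xE46F8937

Stored big-endian, the bytes at ascending addresses are 37 89 6F E4.
Read back as little-endian, the first byte is least significant, giving 0xE46F8937.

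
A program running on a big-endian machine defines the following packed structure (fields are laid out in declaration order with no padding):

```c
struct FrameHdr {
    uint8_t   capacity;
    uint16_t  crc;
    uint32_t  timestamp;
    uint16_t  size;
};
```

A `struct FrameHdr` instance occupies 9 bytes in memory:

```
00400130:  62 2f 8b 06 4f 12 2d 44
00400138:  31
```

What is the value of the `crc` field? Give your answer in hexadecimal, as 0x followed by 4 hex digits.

`crc` follows `capacity` (1 byte), so it starts at byte offset 1 and occupies 2 bytes.
Bytes at offsets 1..2: 2F 8B.
Big-endian stores the most-significant byte at the lowest address.
The bytes are already most-significant first: 0x2F8B.

0x2F8B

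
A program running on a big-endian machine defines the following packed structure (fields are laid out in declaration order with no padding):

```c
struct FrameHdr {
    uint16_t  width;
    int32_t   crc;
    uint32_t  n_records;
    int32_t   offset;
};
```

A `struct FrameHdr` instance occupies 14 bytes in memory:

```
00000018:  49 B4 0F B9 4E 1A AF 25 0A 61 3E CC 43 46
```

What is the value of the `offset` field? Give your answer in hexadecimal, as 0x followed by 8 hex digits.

`offset` follows `width` (2 B), `crc` (4 B), `n_records` (4 B), so it starts at offset 2 + 4 + 4 = 10 and occupies 4 bytes.
Bytes at offsets 10..13: 3E CC 43 46.
In big-endian order the high byte comes first in memory.
The bytes are already most-significant first: 0x3ECC4346.

0x3ECC4346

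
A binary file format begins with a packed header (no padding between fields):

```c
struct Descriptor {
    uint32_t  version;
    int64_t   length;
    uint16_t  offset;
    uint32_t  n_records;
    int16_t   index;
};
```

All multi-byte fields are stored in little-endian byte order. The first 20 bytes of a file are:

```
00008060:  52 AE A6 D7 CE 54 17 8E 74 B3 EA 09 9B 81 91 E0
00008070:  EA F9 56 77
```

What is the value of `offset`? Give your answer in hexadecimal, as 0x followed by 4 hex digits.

`offset` follows `version` (4 B), `length` (8 B), so it starts at offset 4 + 8 = 12 and occupies 2 bytes.
Bytes at offsets 12..13: 9B 81.
Little-endian stores the least-significant byte at the lowest address.
Reassemble most-significant byte first: 81 9B → 0x819B.

0x819B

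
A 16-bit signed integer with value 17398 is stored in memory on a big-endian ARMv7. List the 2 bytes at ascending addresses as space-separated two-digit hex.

43 F6

17398 in hexadecimal, padded to 16 bits, is 0x43F6.
Split into bytes (most-significant first): 43 F6.
Big-endian stores the most-significant byte at the lowest address.
So the memory order matches the most-significant-first order: 43 F6.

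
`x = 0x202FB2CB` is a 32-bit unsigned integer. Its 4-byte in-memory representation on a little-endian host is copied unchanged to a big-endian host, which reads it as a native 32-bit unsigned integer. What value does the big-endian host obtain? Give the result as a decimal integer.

3417452320

Stored little-endian, the bytes at ascending addresses are CB B2 2F 20.
Read back as big-endian, the last byte is least significant, giving 0xCBB22F20.
0xCBB22F20 = 3417452320.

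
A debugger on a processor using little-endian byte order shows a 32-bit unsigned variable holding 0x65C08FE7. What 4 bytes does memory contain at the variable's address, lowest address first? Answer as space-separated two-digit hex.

Split into bytes (most-significant first): 65 C0 8F E7.
In little-endian order the low byte comes first in memory.
So at ascending addresses the bytes are E7 8F C0 65.

E7 8F C0 65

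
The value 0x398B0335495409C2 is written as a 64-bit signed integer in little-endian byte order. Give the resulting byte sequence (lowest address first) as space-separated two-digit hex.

Split into bytes (most-significant first): 39 8B 03 35 49 54 09 C2.
Little-endian stores the least-significant byte at the lowest address.
So at ascending addresses the bytes are C2 09 54 49 35 03 8B 39.

C2 09 54 49 35 03 8B 39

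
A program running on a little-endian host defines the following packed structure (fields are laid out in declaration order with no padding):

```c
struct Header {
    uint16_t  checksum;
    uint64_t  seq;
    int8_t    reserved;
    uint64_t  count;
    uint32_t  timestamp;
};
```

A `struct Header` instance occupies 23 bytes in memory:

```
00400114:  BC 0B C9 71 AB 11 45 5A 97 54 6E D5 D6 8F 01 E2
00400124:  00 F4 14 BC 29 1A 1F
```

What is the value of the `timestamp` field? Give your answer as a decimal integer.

`timestamp` follows `checksum` (2 B), `seq` (8 B), `reserved` (1 B), `count` (8 B), so it starts at offset 2 + 8 + 1 + 8 = 19 and occupies 4 bytes.
Bytes at offsets 19..22: BC 29 1A 1F.
Little-endian: lowest address holds the least-significant byte.
Reassemble most-significant byte first: 1F 1A 29 BC → 0x1F1A29BC.
0x1F1A29BC = 521808316.

521808316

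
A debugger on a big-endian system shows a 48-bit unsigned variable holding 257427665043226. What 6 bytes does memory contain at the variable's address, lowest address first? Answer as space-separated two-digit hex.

EA 21 0C 87 BF 1A

257427665043226 in hexadecimal, padded to 48 bits, is 0xEA210C87BF1A.
Split into bytes (most-significant first): EA 21 0C 87 BF 1A.
Big-endian: lowest address holds the most-significant byte.
So the memory order matches the most-significant-first order: EA 21 0C 87 BF 1A.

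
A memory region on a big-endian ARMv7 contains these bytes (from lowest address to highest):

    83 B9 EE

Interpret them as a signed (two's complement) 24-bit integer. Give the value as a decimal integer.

-8144402

Big-endian stores the most-significant byte at the lowest address.
The bytes are already most-significant first: 0x83B9EE.
Top bit is set, so as a signed 24-bit value this is 0x83B9EE − 2^24 = -8144402.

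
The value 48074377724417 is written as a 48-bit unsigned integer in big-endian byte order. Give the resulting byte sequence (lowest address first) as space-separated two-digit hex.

2B B9 30 35 02 01

48074377724417 in hexadecimal, padded to 48 bits, is 0x2BB930350201.
Split into bytes (most-significant first): 2B B9 30 35 02 01.
Big-endian stores the most-significant byte at the lowest address.
So the memory order matches the most-significant-first order: 2B B9 30 35 02 01.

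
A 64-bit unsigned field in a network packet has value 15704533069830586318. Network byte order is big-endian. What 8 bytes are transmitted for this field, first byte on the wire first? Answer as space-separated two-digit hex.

D9 F1 B5 9E EE A0 7F CE

15704533069830586318 in hexadecimal, padded to 64 bits, is 0xD9F1B59EEEA07FCE.
Split into bytes (most-significant first): D9 F1 B5 9E EE A0 7F CE.
In big-endian order the high byte comes first in memory.
So the memory order matches the most-significant-first order: D9 F1 B5 9E EE A0 7F CE.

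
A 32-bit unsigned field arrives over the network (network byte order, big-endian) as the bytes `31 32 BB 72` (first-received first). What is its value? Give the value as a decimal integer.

825408370

Big-endian stores the most-significant byte at the lowest address.
The bytes are already most-significant first: 0x3132BB72.
0x3132BB72 = 825408370.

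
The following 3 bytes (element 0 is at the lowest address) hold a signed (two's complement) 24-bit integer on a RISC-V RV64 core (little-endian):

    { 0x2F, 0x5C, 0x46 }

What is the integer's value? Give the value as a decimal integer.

Little-endian: lowest address holds the least-significant byte.
Reassemble most-significant byte first: 46 5C 2F → 0x465C2F.
0x465C2F = 4611119.

4611119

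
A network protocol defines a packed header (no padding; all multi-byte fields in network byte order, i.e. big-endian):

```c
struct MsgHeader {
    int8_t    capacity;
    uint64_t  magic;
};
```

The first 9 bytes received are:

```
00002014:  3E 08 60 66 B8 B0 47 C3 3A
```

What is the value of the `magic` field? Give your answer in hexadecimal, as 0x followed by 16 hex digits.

`magic` follows `capacity` (1 byte), so it starts at byte offset 1 and occupies 8 bytes.
Bytes at offsets 1..8: 08 60 66 B8 B0 47 C3 3A.
Big-endian: lowest address holds the most-significant byte.
The bytes are already most-significant first: 0x086066B8B047C33A.

0x086066B8B047C33A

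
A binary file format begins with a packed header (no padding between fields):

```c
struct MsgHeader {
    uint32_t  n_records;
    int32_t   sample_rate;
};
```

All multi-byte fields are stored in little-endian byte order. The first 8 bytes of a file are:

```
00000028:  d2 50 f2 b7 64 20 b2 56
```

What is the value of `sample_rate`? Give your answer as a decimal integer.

`sample_rate` follows `n_records` (4 bytes), so it starts at byte offset 4 and occupies 4 bytes.
Bytes at offsets 4..7: 64 20 B2 56.
In little-endian order the low byte comes first in memory.
Reassemble most-significant byte first: 56 B2 20 64 → 0x56B22064.
0x56B22064 = 1454514276.

1454514276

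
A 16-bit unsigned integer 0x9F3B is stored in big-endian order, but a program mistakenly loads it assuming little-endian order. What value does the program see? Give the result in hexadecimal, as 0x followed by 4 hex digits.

0x3B9F

Stored big-endian, the bytes at ascending addresses are 9F 3B.
Read back as little-endian, the first byte is least significant, giving 0x3B9F.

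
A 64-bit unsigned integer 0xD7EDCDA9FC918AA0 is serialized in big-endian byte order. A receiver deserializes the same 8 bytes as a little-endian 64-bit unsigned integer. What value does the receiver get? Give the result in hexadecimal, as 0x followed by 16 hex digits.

0xA08A91FCA9CDEDD7

Stored big-endian, the bytes at ascending addresses are D7 ED CD A9 FC 91 8A A0.
Read back as little-endian, the first byte is least significant, giving 0xA08A91FCA9CDEDD7.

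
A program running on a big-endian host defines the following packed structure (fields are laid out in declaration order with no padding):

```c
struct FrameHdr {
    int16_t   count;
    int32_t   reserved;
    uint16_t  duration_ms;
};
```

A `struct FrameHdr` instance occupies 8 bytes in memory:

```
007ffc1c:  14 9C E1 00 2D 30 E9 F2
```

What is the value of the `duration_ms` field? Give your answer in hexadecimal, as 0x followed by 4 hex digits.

0xE9F2

`duration_ms` follows `count` (2 B), `reserved` (4 B), so it starts at offset 2 + 4 = 6 and occupies 2 bytes.
Bytes at offsets 6..7: E9 F2.
Big-endian stores the most-significant byte at the lowest address.
The bytes are already most-significant first: 0xE9F2.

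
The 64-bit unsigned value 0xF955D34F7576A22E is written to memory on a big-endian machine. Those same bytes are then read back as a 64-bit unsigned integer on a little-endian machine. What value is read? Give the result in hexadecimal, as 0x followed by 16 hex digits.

Stored big-endian, the bytes at ascending addresses are F9 55 D3 4F 75 76 A2 2E.
Read back as little-endian, the first byte is least significant, giving 0x2EA276754FD355F9.

0x2EA276754FD355F9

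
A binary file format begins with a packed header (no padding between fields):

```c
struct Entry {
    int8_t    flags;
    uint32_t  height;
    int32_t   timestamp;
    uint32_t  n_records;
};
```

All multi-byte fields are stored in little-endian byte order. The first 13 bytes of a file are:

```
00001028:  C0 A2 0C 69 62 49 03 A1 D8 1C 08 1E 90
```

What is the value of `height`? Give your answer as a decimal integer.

`height` follows `flags` (1 byte), so it starts at byte offset 1 and occupies 4 bytes.
Bytes at offsets 1..4: A2 0C 69 62.
Little-endian: lowest address holds the least-significant byte.
Reassemble most-significant byte first: 62 69 0C A2 → 0x62690CA2.
0x62690CA2 = 1651051682.

1651051682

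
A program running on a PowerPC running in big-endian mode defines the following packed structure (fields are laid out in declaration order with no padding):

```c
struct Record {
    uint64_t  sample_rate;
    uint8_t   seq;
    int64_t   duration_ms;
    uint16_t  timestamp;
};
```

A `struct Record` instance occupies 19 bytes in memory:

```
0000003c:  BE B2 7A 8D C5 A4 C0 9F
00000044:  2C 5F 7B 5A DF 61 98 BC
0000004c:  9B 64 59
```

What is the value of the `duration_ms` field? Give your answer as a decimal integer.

6880192771200171163

`duration_ms` follows `sample_rate` (8 B), `seq` (1 B), so it starts at offset 8 + 1 = 9 and occupies 8 bytes.
Bytes at offsets 9..16: 5F 7B 5A DF 61 98 BC 9B.
Big-endian stores the most-significant byte at the lowest address.
The bytes are already most-significant first: 0x5F7B5ADF6198BC9B.
0x5F7B5ADF6198BC9B = 6880192771200171163.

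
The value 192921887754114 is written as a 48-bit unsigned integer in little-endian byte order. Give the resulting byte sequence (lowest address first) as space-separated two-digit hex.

82 C7 96 20 76 AF

192921887754114 in hexadecimal, padded to 48 bits, is 0xAF762096C782.
Split into bytes (most-significant first): AF 76 20 96 C7 82.
Little-endian stores the least-significant byte at the lowest address.
So at ascending addresses the bytes are 82 C7 96 20 76 AF.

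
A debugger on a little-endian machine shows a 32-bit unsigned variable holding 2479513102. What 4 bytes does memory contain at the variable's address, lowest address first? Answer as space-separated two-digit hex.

2479513102 in hexadecimal, padded to 32 bits, is 0x93CA5E0E.
Split into bytes (most-significant first): 93 CA 5E 0E.
Little-endian stores the least-significant byte at the lowest address.
So at ascending addresses the bytes are 0E 5E CA 93.

0E 5E CA 93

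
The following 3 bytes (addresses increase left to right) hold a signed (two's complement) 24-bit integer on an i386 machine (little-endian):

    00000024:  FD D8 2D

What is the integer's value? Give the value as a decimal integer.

3004669

Little-endian stores the least-significant byte at the lowest address.
Reassemble most-significant byte first: 2D D8 FD → 0x2DD8FD.
0x2DD8FD = 3004669.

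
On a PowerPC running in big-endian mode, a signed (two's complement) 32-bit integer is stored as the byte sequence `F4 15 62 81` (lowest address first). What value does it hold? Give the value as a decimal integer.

-199925119

In big-endian order the high byte comes first in memory.
The bytes are already most-significant first: 0xF4156281.
Top bit is set, so as a signed 32-bit value this is 0xF4156281 − 2^32 = -199925119.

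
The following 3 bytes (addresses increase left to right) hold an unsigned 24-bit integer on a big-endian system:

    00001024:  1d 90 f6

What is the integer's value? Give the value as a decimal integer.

1937654

Big-endian: lowest address holds the most-significant byte.
The bytes are already most-significant first: 0x1D90F6.
0x1D90F6 = 1937654.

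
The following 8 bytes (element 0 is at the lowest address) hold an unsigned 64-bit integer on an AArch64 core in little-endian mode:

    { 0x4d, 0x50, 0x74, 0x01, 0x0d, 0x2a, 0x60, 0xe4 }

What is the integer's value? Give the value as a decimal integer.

16456199273759133773

In little-endian order the low byte comes first in memory.
Reassemble most-significant byte first: E4 60 2A 0D 01 74 50 4D → 0xE4602A0D0174504D.
0xE4602A0D0174504D = 16456199273759133773.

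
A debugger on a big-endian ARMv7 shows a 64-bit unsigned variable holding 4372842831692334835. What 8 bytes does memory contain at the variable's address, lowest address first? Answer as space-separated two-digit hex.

3C AF 75 63 19 A2 86 F3

4372842831692334835 in hexadecimal, padded to 64 bits, is 0x3CAF756319A286F3.
Split into bytes (most-significant first): 3C AF 75 63 19 A2 86 F3.
Big-endian stores the most-significant byte at the lowest address.
So the memory order matches the most-significant-first order: 3C AF 75 63 19 A2 86 F3.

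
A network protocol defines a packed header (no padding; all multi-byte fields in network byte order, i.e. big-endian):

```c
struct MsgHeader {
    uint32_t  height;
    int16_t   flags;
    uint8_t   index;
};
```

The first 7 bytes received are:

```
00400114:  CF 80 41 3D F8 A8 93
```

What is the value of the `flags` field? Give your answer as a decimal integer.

`flags` follows `height` (4 bytes), so it starts at byte offset 4 and occupies 2 bytes.
Bytes at offsets 4..5: F8 A8.
Big-endian stores the most-significant byte at the lowest address.
The bytes are already most-significant first: 0xF8A8.
Top bit is set, so as a signed 16-bit value this is 0xF8A8 − 2^16 = -1880.

-1880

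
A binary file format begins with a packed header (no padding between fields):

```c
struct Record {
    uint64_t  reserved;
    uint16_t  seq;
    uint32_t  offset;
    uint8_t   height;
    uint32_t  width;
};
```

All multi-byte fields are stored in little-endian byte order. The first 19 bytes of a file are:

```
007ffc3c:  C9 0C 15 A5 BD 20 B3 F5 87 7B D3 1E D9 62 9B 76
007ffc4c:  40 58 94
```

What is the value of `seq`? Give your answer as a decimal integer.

31623

`seq` follows `reserved` (8 bytes), so it starts at byte offset 8 and occupies 2 bytes.
Bytes at offsets 8..9: 87 7B.
Little-endian: lowest address holds the least-significant byte.
Reassemble most-significant byte first: 7B 87 → 0x7B87.
0x7B87 = 31623.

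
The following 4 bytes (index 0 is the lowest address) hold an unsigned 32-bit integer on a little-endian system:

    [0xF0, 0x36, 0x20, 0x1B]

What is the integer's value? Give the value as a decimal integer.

455096048

In little-endian order the low byte comes first in memory.
Reassemble most-significant byte first: 1B 20 36 F0 → 0x1B2036F0.
0x1B2036F0 = 455096048.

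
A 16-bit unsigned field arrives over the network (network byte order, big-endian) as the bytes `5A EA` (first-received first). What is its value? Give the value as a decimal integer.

23274

Big-endian: lowest address holds the most-significant byte.
The bytes are already most-significant first: 0x5AEA.
0x5AEA = 23274.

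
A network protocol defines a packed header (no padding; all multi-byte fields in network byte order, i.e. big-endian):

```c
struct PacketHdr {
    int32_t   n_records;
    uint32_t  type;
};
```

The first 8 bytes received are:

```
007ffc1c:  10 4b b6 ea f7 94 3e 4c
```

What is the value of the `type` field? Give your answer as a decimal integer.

4153687628

`type` follows `n_records` (4 bytes), so it starts at byte offset 4 and occupies 4 bytes.
Bytes at offsets 4..7: F7 94 3E 4C.
Big-endian: lowest address holds the most-significant byte.
The bytes are already most-significant first: 0xF7943E4C.
0xF7943E4C = 4153687628.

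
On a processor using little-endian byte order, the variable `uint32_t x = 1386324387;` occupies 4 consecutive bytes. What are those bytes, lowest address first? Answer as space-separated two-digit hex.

1386324387 in hexadecimal, padded to 32 bits, is 0x52A1A1A3.
Split into bytes (most-significant first): 52 A1 A1 A3.
Little-endian: lowest address holds the least-significant byte.
So at ascending addresses the bytes are A3 A1 A1 52.

A3 A1 A1 52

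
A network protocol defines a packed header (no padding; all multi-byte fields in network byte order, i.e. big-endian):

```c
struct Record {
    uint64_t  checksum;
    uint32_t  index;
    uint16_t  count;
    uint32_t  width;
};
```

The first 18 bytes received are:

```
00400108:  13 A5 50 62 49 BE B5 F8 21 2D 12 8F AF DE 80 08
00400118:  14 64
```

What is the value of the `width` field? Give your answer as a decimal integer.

2148013156

`width` follows `checksum` (8 B), `index` (4 B), `count` (2 B), so it starts at offset 8 + 4 + 2 = 14 and occupies 4 bytes.
Bytes at offsets 14..17: 80 08 14 64.
Big-endian: lowest address holds the most-significant byte.
The bytes are already most-significant first: 0x80081464.
0x80081464 = 2148013156.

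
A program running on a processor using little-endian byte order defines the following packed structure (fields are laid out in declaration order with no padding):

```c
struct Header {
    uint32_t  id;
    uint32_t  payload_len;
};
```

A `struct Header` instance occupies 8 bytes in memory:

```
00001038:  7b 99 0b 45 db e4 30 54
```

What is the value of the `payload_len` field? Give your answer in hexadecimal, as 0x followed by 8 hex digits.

`payload_len` follows `id` (4 bytes), so it starts at byte offset 4 and occupies 4 bytes.
Bytes at offsets 4..7: DB E4 30 54.
In little-endian order the low byte comes first in memory.
Reassemble most-significant byte first: 54 30 E4 DB → 0x5430E4DB.

0x5430E4DB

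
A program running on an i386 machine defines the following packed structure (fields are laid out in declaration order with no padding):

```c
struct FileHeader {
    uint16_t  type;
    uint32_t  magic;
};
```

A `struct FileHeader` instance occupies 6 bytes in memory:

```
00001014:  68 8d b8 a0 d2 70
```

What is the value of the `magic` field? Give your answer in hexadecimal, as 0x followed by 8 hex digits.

`magic` follows `type` (2 bytes), so it starts at byte offset 2 and occupies 4 bytes.
Bytes at offsets 2..5: B8 A0 D2 70.
Little-endian: lowest address holds the least-significant byte.
Reassemble most-significant byte first: 70 D2 A0 B8 → 0x70D2A0B8.

0x70D2A0B8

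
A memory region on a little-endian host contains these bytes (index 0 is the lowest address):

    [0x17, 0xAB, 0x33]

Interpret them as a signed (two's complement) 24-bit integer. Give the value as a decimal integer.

In little-endian order the low byte comes first in memory.
Reassemble most-significant byte first: 33 AB 17 → 0x33AB17.
0x33AB17 = 3386135.

3386135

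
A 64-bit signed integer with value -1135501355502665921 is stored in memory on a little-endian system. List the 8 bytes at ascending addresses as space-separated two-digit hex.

Two's complement of -1135501355502665921 in 64 bits: 1135501355502665921 = 0x0FC21C7778B600C1; invert → 0xF03DE3888749FF3E; add 1 → 0xF03DE3888749FF3F.
Split into bytes (most-significant first): F0 3D E3 88 87 49 FF 3F.
Little-endian stores the least-significant byte at the lowest address.
So at ascending addresses the bytes are 3F FF 49 87 88 E3 3D F0.

3F FF 49 87 88 E3 3D F0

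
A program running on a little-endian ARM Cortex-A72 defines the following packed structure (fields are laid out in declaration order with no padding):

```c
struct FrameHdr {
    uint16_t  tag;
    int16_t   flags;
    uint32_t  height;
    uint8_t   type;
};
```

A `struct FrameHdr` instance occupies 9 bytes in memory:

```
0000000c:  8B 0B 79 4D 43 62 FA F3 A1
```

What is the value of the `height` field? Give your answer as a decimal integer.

`height` follows `tag` (2 B), `flags` (2 B), so it starts at offset 2 + 2 = 4 and occupies 4 bytes.
Bytes at offsets 4..7: 43 62 FA F3.
In little-endian order the low byte comes first in memory.
Reassemble most-significant byte first: F3 FA 62 43 → 0xF3FA6243.
0xF3FA6243 = 4093272643.

4093272643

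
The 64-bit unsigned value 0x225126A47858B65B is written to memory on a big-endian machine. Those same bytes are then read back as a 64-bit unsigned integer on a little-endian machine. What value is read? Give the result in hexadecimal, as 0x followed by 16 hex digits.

Stored big-endian, the bytes at ascending addresses are 22 51 26 A4 78 58 B6 5B.
Read back as little-endian, the first byte is least significant, giving 0x5BB65878A4265122.

0x5BB65878A4265122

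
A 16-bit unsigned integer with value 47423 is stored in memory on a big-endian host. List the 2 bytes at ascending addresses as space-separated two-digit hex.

47423 in hexadecimal, padded to 16 bits, is 0xB93F.
Split into bytes (most-significant first): B9 3F.
Big-endian stores the most-significant byte at the lowest address.
So the memory order matches the most-significant-first order: B9 3F.

B9 3F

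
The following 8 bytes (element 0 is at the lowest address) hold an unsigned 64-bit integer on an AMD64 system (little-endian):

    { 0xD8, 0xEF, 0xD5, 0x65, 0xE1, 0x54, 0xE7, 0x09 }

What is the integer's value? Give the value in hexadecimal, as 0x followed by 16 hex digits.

0x09E754E165D5EFD8

In little-endian order the low byte comes first in memory.
Reassemble most-significant byte first: 09 E7 54 E1 65 D5 EF D8 → 0x09E754E165D5EFD8.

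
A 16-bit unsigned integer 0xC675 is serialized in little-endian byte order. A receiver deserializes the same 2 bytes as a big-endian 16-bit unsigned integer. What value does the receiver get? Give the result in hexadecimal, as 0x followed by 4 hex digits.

Stored little-endian, the bytes at ascending addresses are 75 C6.
Read back as big-endian, the last byte is least significant, giving 0x75C6.

0x75C6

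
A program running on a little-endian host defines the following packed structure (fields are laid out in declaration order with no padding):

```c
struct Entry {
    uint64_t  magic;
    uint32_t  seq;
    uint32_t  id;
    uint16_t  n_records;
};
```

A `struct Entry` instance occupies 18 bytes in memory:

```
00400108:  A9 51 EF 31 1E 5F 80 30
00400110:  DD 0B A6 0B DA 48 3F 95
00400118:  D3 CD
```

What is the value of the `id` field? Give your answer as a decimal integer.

2503952602

`id` follows `magic` (8 B), `seq` (4 B), so it starts at offset 8 + 4 = 12 and occupies 4 bytes.
Bytes at offsets 12..15: DA 48 3F 95.
Little-endian: lowest address holds the least-significant byte.
Reassemble most-significant byte first: 95 3F 48 DA → 0x953F48DA.
0x953F48DA = 2503952602.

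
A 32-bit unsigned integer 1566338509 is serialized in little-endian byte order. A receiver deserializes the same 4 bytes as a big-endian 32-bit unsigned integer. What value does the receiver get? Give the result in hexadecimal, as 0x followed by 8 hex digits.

1566338509 in 32-bit hexadecimal is 0x5D5C6DCD.
Stored little-endian, the bytes at ascending addresses are CD 6D 5C 5D.
Read back as big-endian, the last byte is least significant, giving 0xCD6D5C5D.

0xCD6D5C5D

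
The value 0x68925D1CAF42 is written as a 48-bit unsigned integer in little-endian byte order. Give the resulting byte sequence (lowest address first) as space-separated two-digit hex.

42 AF 1C 5D 92 68

Split into bytes (most-significant first): 68 92 5D 1C AF 42.
Little-endian: lowest address holds the least-significant byte.
So at ascending addresses the bytes are 42 AF 1C 5D 92 68.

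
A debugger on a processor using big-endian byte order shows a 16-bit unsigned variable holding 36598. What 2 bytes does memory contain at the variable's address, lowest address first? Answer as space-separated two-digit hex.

8E F6

36598 in hexadecimal, padded to 16 bits, is 0x8EF6.
Split into bytes (most-significant first): 8E F6.
In big-endian order the high byte comes first in memory.
So the memory order matches the most-significant-first order: 8E F6.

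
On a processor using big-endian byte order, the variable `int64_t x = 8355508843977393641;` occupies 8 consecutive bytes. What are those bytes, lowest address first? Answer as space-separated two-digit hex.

73 F4 BB 06 32 E8 45 E9

8355508843977393641 in hexadecimal, padded to 64 bits, is 0x73F4BB0632E845E9.
Split into bytes (most-significant first): 73 F4 BB 06 32 E8 45 E9.
In big-endian order the high byte comes first in memory.
So the memory order matches the most-significant-first order: 73 F4 BB 06 32 E8 45 E9.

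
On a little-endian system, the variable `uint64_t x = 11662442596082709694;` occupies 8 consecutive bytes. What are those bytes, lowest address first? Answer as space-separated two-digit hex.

BE F4 E4 38 C0 51 D9 A1

11662442596082709694 in hexadecimal, padded to 64 bits, is 0xA1D951C038E4F4BE.
Split into bytes (most-significant first): A1 D9 51 C0 38 E4 F4 BE.
Little-endian stores the least-significant byte at the lowest address.
So at ascending addresses the bytes are BE F4 E4 38 C0 51 D9 A1.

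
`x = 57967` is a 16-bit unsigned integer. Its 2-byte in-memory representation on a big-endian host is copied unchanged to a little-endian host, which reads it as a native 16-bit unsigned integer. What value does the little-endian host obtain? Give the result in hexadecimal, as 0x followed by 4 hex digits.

0x6FE2

57967 in 16-bit hexadecimal is 0xE26F.
Stored big-endian, the bytes at ascending addresses are E2 6F.
Read back as little-endian, the first byte is least significant, giving 0x6FE2.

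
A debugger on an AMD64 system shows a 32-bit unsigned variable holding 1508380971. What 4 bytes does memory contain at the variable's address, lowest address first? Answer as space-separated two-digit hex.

2B 11 E8 59

1508380971 in hexadecimal, padded to 32 bits, is 0x59E8112B.
Split into bytes (most-significant first): 59 E8 11 2B.
Little-endian stores the least-significant byte at the lowest address.
So at ascending addresses the bytes are 2B 11 E8 59.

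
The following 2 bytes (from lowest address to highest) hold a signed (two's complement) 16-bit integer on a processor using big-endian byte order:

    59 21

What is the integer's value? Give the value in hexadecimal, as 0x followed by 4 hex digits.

In big-endian order the high byte comes first in memory.
The bytes are already most-significant first: 0x5921.

0x5921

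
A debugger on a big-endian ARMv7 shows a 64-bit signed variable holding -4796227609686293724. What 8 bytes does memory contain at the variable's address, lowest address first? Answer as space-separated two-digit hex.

BD 70 60 66 86 BA 43 24

Two's complement of -4796227609686293724 in 64 bits: 4796227609686293724 = 0x428F9F997945BCDC; invert → 0xBD70606686BA4323; add 1 → 0xBD70606686BA4324.
Split into bytes (most-significant first): BD 70 60 66 86 BA 43 24.
Big-endian stores the most-significant byte at the lowest address.
So the memory order matches the most-significant-first order: BD 70 60 66 86 BA 43 24.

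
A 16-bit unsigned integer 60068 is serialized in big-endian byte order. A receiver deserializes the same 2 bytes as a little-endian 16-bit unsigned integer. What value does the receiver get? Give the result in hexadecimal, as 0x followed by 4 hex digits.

0xA4EA

60068 in 16-bit hexadecimal is 0xEAA4.
Stored big-endian, the bytes at ascending addresses are EA A4.
Read back as little-endian, the first byte is least significant, giving 0xA4EA.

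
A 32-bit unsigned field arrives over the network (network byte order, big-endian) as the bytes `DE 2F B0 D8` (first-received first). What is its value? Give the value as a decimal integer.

3727667416

Big-endian: lowest address holds the most-significant byte.
The bytes are already most-significant first: 0xDE2FB0D8.
0xDE2FB0D8 = 3727667416.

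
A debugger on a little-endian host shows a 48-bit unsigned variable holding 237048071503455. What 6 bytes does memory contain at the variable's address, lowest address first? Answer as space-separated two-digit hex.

237048071503455 in hexadecimal, padded to 48 bits, is 0xD7980E18BE5F.
Split into bytes (most-significant first): D7 98 0E 18 BE 5F.
Little-endian stores the least-significant byte at the lowest address.
So at ascending addresses the bytes are 5F BE 18 0E 98 D7.

5F BE 18 0E 98 D7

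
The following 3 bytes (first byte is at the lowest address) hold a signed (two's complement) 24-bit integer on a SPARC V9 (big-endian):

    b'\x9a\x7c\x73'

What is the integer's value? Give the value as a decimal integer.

In big-endian order the high byte comes first in memory.
The bytes are already most-significant first: 0x9A7C73.
Top bit is set, so as a signed 24-bit value this is 0x9A7C73 − 2^24 = -6652813.

-6652813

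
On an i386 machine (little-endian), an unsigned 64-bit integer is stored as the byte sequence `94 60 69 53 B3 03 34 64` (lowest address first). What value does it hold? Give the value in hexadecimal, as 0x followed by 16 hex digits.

Little-endian: lowest address holds the least-significant byte.
Reassemble most-significant byte first: 64 34 03 B3 53 69 60 94 → 0x643403B353696094.

0x643403B353696094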